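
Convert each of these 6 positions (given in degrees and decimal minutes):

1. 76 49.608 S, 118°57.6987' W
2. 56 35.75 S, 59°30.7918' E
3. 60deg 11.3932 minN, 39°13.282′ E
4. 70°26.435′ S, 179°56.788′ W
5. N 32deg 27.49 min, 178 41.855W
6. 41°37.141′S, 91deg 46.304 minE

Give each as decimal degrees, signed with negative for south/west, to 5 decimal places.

Point 1:
  Latitude: 76 + 49.608/60 = 76.826800
  S → negative
  Lon: 57.6987′ = 0.961645°; total 118.961645
  W ⇒ negate
Point 2:
  Lat: 56 + 35.75/60 = 56.595833
  hemisphere S, so the sign is −
  λ: 59 + 30.7918/60 = 59.513197
  E → positive
Point 3:
  Lat: 60 + 11.3932/60 = 60.189887
  N → positive
  Longitude: 13.282′ = 0.221367°; total 39.221367
  E → positive
Point 4:
  Latitude: 70 + 26.435/60 = 70.440583
  hemisphere S, so the sign is −
  λ: 56.788′ = 0.946467°; total 179.946467
  W → negative
Point 5:
  φ: 32 + 27.49/60 = 32.458167
  N → positive
  λ: 41.855′ = 0.697583°; total 178.697583
  W → negative
Point 6:
  Lat: 41 + 37.141/60 = 41.619017
  S → negative
  Longitude: 91 + 46.304/60 = 91.771733
  E ⇒ keep positive

1. -76.82680, -118.96165
2. -56.59583, 59.51320
3. 60.18989, 39.22137
4. -70.44058, -179.94647
5. 32.45817, -178.69758
6. -41.61902, 91.77173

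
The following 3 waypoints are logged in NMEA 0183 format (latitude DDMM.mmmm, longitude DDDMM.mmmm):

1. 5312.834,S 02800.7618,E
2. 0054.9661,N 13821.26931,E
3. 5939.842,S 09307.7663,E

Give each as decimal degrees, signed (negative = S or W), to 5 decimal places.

Point 1:
  Latitude: split at 2 digits → 53° and 12.834′; 53 + 12.834/60 = 53.213900
  S ⇒ negate
  Longitude: split at 3 digits → 028° and 0.7618′; 28 + 0.7618/60 = 28.012697
  E → positive
Point 2:
  Latitude: split at 2 digits → 00° and 54.9661′; 0 + 54.9661/60 = 0.916102
  N ⇒ keep positive
  Lon: degrees = first 3 digits = 138, minutes = 21.26931; 138 + 21.26931/60 = 138.354489
  E → positive
Point 3:
  Latitude: split at 2 digits → 59° and 39.842′; 59 + 39.842/60 = 59.664033
  S → negative
  λ: split at 3 digits → 093° and 7.7663′; 93 + 7.7663/60 = 93.129438
  E → positive

1. -53.21390, 28.01270
2. 0.91610, 138.35449
3. -59.66403, 93.12944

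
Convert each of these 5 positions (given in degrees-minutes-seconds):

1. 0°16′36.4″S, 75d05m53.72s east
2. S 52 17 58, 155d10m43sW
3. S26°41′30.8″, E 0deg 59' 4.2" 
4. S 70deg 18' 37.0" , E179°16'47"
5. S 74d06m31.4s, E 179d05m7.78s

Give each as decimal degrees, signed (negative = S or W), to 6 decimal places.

Point 1:
  Latitude: 16′ + 36.4″ = 16.60667′; 0 + 16.60667/60 = 0.2767778
  S ⇒ negate
  Longitude: 75 + 5/60 + 53.72/3600 = 75.0982556
  E ⇒ keep positive
Point 2:
  φ: 52° + 17/60 + 58/3600 = 52 + 0.283333 + 0.016111 = 52.2994444
  S ⇒ negate
  Longitude: 155° + 10/60 + 43/3600 = 155 + 0.166667 + 0.011944 = 155.1786111
  hemisphere W, so the sign is −
Point 3:
  Latitude: 41′ + 30.8″ = 41.51333′; 26 + 41.51333/60 = 26.6918889
  S → negative
  Longitude: 0 + 59/60 + 4.2/3600 = 0.9845000
  E → positive
Point 4:
  Lat: 18′ + 37″ = 18.61667′; 70 + 18.61667/60 = 70.3102778
  S → negative
  Longitude: 179° + 16/60 + 47/3600 = 179 + 0.266667 + 0.013056 = 179.2797222
  E ⇒ keep positive
Point 5:
  φ: 74 + 6/60 + 31.4/3600 = 74.1087222
  hemisphere S, so the sign is −
  Longitude: 5′ + 7.78″ = 5.12967′; 179 + 5.12967/60 = 179.0854944
  E ⇒ keep positive

1. -0.276778, 75.098256
2. -52.299444, -155.178611
3. -26.691889, 0.984500
4. -70.310278, 179.279722
5. -74.108722, 179.085494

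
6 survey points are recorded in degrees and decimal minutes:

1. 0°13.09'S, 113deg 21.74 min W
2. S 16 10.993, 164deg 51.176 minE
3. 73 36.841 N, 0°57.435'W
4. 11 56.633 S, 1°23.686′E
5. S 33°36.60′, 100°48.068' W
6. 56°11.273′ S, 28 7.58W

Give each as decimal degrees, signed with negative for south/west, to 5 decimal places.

Point 1:
  Lat: 0 + 13.09/60 = 0.218167
  S ⇒ negate
  Longitude: 113 + 21.74/60 = 113.362333
  W → negative
Point 2:
  Latitude: 10.993′ = 0.183217°; total 16.183217
  hemisphere S, so the sign is −
  Lon: 51.176′ = 0.852933°; total 164.852933
  E → positive
Point 3:
  Lat: 73 + 36.841/60 = 73.614017
  N → positive
  Longitude: 0 + 57.435/60 = 0.957250
  W → negative
Point 4:
  Latitude: 11 + 56.633/60 = 11.943883
  S ⇒ negate
  Longitude: 23.686′ = 0.394767°; total 1.394767
  E → positive
Point 5:
  Latitude: 33 + 36.6/60 = 33.610000
  hemisphere S, so the sign is −
  Longitude: 48.068′ = 0.801133°; total 100.801133
  W → negative
Point 6:
  φ: 11.273′ = 0.187883°; total 56.187883
  hemisphere S, so the sign is −
  Lon: 7.58′ = 0.126333°; total 28.126333
  W → negative

1. -0.21817, -113.36233
2. -16.18322, 164.85293
3. 73.61402, -0.95725
4. -11.94388, 1.39477
5. -33.61000, -100.80113
6. -56.18788, -28.12633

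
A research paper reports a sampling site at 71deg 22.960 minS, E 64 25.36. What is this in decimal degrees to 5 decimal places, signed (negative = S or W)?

-71.38267, 64.42267

Latitude: 71 + 22.96/60 = 71.382667
hemisphere S, so the sign is −
Lon: 25.36′ = 0.422667°; total 64.422667
E → positive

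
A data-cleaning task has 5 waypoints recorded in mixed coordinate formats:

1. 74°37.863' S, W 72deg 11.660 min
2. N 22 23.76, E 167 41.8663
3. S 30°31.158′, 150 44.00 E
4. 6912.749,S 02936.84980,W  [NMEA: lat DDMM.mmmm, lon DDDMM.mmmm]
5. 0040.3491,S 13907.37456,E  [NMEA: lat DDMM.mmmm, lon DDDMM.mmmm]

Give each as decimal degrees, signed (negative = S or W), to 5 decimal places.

Point 1:
  φ: 74 + 37.863/60 = 74.631050
  S → negative
  Lon: 11.66′ = 0.194333°; total 72.194333
  hemisphere W, so the sign is −
Point 2:
  Lat: 23.76′ = 0.396000°; total 22.396000
  N → positive
  Lon: 41.8663′ = 0.697772°; total 167.697772
  E → positive
Point 3:
  Latitude: 30 + 31.158/60 = 30.519300
  hemisphere S, so the sign is −
  Lon: 44′ = 0.733333°; total 150.733333
  E → positive
Point 4:
  Latitude: split at 2 digits → 69° and 12.749′; 69 + 12.749/60 = 69.212483
  S ⇒ negate
  λ: split at 3 digits → 029° and 36.8498′; 29 + 36.8498/60 = 29.614163
  hemisphere W, so the sign is −
Point 5:
  Latitude: split at 2 digits → 00° and 40.3491′; 0 + 40.3491/60 = 0.672485
  S → negative
  λ: degrees = first 3 digits = 139, minutes = 7.37456; 139 + 7.37456/60 = 139.122909
  E ⇒ keep positive

1. -74.63105, -72.19433
2. 22.39600, 167.69777
3. -30.51930, 150.73333
4. -69.21248, -29.61416
5. -0.67249, 139.12291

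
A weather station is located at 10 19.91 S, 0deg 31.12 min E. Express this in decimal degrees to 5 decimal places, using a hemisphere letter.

φ: 10 + 19.91/60 = 10.331833
λ: 0 + 31.12/60 = 0.518667

10.33183° S, 0.51867° E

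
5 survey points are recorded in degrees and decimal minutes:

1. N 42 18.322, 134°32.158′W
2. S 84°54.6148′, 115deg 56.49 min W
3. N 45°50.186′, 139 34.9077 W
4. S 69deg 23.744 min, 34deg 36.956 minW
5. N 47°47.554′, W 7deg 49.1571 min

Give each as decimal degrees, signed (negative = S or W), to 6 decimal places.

1. 42.305367, -134.535967
2. -84.910247, -115.941500
3. 45.836433, -139.581795
4. -69.395733, -34.615933
5. 47.792567, -7.819285

Point 1:
  φ: 18.322′ = 0.305367°; total 42.3053667
  N → positive
  Longitude: 32.158′ = 0.535967°; total 134.5359667
  W → negative
Point 2:
  Latitude: 84 + 54.6148/60 = 84.9102467
  S → negative
  Longitude: 115 + 56.49/60 = 115.9415000
  hemisphere W, so the sign is −
Point 3:
  Latitude: 45 + 50.186/60 = 45.8364333
  N ⇒ keep positive
  λ: 34.9077′ = 0.581795°; total 139.5817950
  W ⇒ negate
Point 4:
  φ: 23.744′ = 0.395733°; total 69.3957333
  S ⇒ negate
  Longitude: 34 + 36.956/60 = 34.6159333
  W ⇒ negate
Point 5:
  Latitude: 47.554′ = 0.792567°; total 47.7925667
  N ⇒ keep positive
  Longitude: 49.1571′ = 0.819285°; total 7.8192850
  W ⇒ negate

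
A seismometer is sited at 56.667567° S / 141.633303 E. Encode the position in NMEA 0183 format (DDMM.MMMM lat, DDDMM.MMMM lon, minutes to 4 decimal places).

φ: fractional part 0.667567 → 40.054020 minutes
Longitude: minutes = (141.633303 − 141) × 60 = 37.998180

5640.0540,S / 14137.9982,E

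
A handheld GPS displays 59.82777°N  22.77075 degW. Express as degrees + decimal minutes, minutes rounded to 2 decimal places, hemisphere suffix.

Lat: 59° + 0.827770 × 60 = 59° 49.6662′
λ: minutes = (22.770750 − 22) × 60 = 46.2450

59° 49.67′ N, 22° 46.25′ W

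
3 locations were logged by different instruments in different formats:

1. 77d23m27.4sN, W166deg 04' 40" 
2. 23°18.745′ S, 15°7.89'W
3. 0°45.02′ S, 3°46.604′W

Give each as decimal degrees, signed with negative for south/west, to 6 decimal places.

1. 77.390944, -166.077778
2. -23.312417, -15.131500
3. -0.750333, -3.776733

Point 1:
  Lat: 77 + 23/60 + 27.4/3600 = 77.3909444
  N → positive
  Lon: 4′ + 40″ = 4.66667′; 166 + 4.66667/60 = 166.0777778
  W → negative
Point 2:
  Lat: 23 + 18.745/60 = 23.3124167
  S → negative
  Lon: 15 + 7.89/60 = 15.1315000
  W → negative
Point 3:
  φ: 45.02′ = 0.750333°; total 0.7503333
  S → negative
  Longitude: 46.604′ = 0.776733°; total 3.7767333
  hemisphere W, so the sign is −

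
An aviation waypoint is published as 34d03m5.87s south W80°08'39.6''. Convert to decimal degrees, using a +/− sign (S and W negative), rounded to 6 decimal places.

-34.051631, -80.144333

Latitude: 34° + 3/60 + 5.87/3600 = 34 + 0.050000 + 0.001631 = 34.0516306
S ⇒ negate
λ: 80 + 8/60 + 39.6/3600 = 80.1443333
W ⇒ negate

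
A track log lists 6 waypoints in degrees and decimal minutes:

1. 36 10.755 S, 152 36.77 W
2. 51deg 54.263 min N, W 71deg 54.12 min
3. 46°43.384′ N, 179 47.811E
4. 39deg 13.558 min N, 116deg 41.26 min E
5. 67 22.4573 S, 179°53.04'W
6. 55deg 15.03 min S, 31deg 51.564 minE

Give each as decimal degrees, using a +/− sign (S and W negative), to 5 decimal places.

1. -36.17925, -152.61283
2. 51.90438, -71.90200
3. 46.72307, 179.79685
4. 39.22597, 116.68767
5. -67.37429, -179.88400
6. -55.25050, 31.85940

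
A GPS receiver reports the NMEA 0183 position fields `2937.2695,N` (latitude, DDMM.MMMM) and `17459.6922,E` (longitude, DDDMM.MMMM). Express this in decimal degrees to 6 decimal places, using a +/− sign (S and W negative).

29.621158, 174.994870

φ: split at 2 digits → 29° and 37.2695′; 29 + 37.2695/60 = 29.6211583
N ⇒ keep positive
Longitude: split at 3 digits → 174° and 59.6922′; 174 + 59.6922/60 = 174.9948700
E → positive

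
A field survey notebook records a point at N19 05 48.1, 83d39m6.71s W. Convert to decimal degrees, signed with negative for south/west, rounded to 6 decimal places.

19.096694, -83.651864

Lat: 19 + 5/60 + 48.1/3600 = 19.0966944
N ⇒ keep positive
Lon: 83 + 39/60 + 6.71/3600 = 83.6518639
W ⇒ negate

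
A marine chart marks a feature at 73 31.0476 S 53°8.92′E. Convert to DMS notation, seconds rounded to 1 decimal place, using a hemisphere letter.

73°31′2.9″ S, 53°08′55.2″ E

Lat: fractional minutes 0.04760 × 60 = 2.856″
Lon: 8.92000′ → 8′ and 0.92000 × 60 = 55.200″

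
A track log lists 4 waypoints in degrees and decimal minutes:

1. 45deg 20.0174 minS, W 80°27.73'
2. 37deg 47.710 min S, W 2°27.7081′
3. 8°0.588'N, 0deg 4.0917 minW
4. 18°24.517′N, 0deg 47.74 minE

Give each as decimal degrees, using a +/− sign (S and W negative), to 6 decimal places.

1. -45.333623, -80.462167
2. -37.795167, -2.461802
3. 8.009800, -0.068195
4. 18.408617, 0.795667

Point 1:
  Latitude: 45 + 20.0174/60 = 45.3336233
  S → negative
  Lon: 80 + 27.73/60 = 80.4621667
  W ⇒ negate
Point 2:
  φ: 47.71′ = 0.795167°; total 37.7951667
  S → negative
  λ: 27.7081′ = 0.461802°; total 2.4618017
  hemisphere W, so the sign is −
Point 3:
  Lat: 0.588′ = 0.009800°; total 8.0098000
  N → positive
  Longitude: 4.0917′ = 0.068195°; total 0.0681950
  hemisphere W, so the sign is −
Point 4:
  Latitude: 18 + 24.517/60 = 18.4086167
  N ⇒ keep positive
  Longitude: 47.74′ = 0.795667°; total 0.7956667
  E ⇒ keep positive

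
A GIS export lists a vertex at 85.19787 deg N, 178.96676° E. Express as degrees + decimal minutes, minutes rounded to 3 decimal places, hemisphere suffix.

85° 11.872′ N, 178° 58.006′ E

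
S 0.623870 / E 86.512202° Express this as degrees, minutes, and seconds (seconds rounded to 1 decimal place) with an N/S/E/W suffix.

Latitude: whole degrees 0; 37.43220′ → 37′ and 25.932″
Lon: 0.512202° → 30.73212′; 0.73212 × 60 = 43.927″

0°37′25.9″ S, 86°30′43.9″ E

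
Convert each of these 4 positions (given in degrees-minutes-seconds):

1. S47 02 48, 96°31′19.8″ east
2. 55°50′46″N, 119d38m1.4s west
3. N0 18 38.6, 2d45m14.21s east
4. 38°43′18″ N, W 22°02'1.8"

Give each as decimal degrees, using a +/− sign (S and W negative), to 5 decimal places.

1. -47.04667, 96.52217
2. 55.84611, -119.63372
3. 0.31072, 2.75395
4. 38.72167, -22.03383

Point 1:
  Latitude: 2′ + 48″ = 2.80000′; 47 + 2.80000/60 = 47.046667
  hemisphere S, so the sign is −
  Longitude: 31′ + 19.8″ = 31.33000′; 96 + 31.33000/60 = 96.522167
  E ⇒ keep positive
Point 2:
  Latitude: 50′ + 46″ = 50.76667′; 55 + 50.76667/60 = 55.846111
  N → positive
  λ: 38′ + 1.4″ = 38.02333′; 119 + 38.02333/60 = 119.633722
  W → negative
Point 3:
  φ: 0° + 18/60 + 38.6/3600 = 0 + 0.300000 + 0.010722 = 0.310722
  N ⇒ keep positive
  λ: 2 + 45/60 + 14.21/3600 = 2.753947
  E → positive
Point 4:
  Lat: 43′ + 18″ = 43.30000′; 38 + 43.30000/60 = 38.721667
  N → positive
  Longitude: 22 + 2/60 + 1.8/3600 = 22.033833
  hemisphere W, so the sign is −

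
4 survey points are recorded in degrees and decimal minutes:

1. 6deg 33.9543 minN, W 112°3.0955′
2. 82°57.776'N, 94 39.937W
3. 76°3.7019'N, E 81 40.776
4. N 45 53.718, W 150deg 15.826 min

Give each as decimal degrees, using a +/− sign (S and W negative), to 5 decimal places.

Point 1:
  Latitude: 6 + 33.9543/60 = 6.565905
  N ⇒ keep positive
  Longitude: 3.0955′ = 0.051592°; total 112.051592
  W ⇒ negate
Point 2:
  φ: 82 + 57.776/60 = 82.962933
  N ⇒ keep positive
  λ: 39.937′ = 0.665617°; total 94.665617
  W → negative
Point 3:
  Latitude: 76 + 3.7019/60 = 76.061698
  N → positive
  Lon: 40.776′ = 0.679600°; total 81.679600
  E → positive
Point 4:
  φ: 53.718′ = 0.895300°; total 45.895300
  N ⇒ keep positive
  Lon: 150 + 15.826/60 = 150.263767
  W → negative

1. 6.56591, -112.05159
2. 82.96293, -94.66562
3. 76.06170, 81.67960
4. 45.89530, -150.26377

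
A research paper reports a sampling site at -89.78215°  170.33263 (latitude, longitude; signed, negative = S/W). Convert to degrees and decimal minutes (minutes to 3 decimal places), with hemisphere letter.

89° 46.929′ S, 170° 19.958′ E

Latitude is negative → S; |value| = 89.782150
φ: 89° + 0.782150 × 60 = 89° 46.92900′
Longitude: fractional part 0.332630 → 19.95780 minutes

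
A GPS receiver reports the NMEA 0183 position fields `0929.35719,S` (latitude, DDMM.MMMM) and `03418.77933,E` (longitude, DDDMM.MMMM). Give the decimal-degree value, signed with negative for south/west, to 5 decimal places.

-9.48929, 34.31299

Lat: split at 2 digits → 09° and 29.35719′; 9 + 29.35719/60 = 9.489287
S ⇒ negate
λ: split at 3 digits → 034° and 18.77933′; 34 + 18.77933/60 = 34.312989
E ⇒ keep positive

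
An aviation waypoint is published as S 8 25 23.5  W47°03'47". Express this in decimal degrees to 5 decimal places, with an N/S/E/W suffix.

8.42319° S, 47.06306° W

Latitude: 8 + 25/60 + 23.5/3600 = 8.423194
Longitude: 47 + 3/60 + 47/3600 = 47.063056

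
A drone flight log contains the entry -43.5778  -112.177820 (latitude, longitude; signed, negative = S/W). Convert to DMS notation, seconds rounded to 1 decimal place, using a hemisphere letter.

43°34′40.1″ S, 112°10′40.2″ W

Latitude is negative → S; |value| = 43.577800
Latitude: whole degrees 43; 34.66800′ → 34′ and 40.080″
Longitude is negative → W; |value| = 112.177820
Longitude: 0.177820 × 60 = 10.66920′ → 10′, remainder × 60 = 40.152″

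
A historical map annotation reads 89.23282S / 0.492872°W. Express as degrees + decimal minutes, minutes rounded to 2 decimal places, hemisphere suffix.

89° 13.97′ S, 0° 29.57′ W

φ: minutes = (89.232820 − 89) × 60 = 13.9692
Lon: 0° + 0.492872 × 60 = 0° 29.5723′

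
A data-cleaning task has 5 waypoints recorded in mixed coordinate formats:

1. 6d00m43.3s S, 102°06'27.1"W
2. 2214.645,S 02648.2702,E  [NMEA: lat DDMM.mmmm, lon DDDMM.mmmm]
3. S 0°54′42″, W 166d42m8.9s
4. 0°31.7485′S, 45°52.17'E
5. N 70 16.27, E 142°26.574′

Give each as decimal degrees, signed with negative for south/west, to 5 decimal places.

1. -6.01203, -102.10753
2. -22.24408, 26.80450
3. -0.91167, -166.70247
4. -0.52914, 45.86950
5. 70.27117, 142.44290

Point 1:
  Lat: 6 + 0/60 + 43.3/3600 = 6.012028
  hemisphere S, so the sign is −
  Longitude: 102° + 6/60 + 27.1/3600 = 102 + 0.100000 + 0.007528 = 102.107528
  hemisphere W, so the sign is −
Point 2:
  φ: split at 2 digits → 22° and 14.645′; 22 + 14.645/60 = 22.244083
  S ⇒ negate
  Longitude: degrees = first 3 digits = 26, minutes = 48.2702; 26 + 48.2702/60 = 26.804503
  E → positive
Point 3:
  Latitude: 54′ + 42″ = 54.70000′; 0 + 54.70000/60 = 0.911667
  hemisphere S, so the sign is −
  λ: 166° + 42/60 + 8.9/3600 = 166 + 0.700000 + 0.002472 = 166.702472
  W → negative
Point 4:
  Latitude: 0 + 31.7485/60 = 0.529142
  S → negative
  λ: 45 + 52.17/60 = 45.869500
  E ⇒ keep positive
Point 5:
  φ: 16.27′ = 0.271167°; total 70.271167
  N ⇒ keep positive
  λ: 26.574′ = 0.442900°; total 142.442900
  E → positive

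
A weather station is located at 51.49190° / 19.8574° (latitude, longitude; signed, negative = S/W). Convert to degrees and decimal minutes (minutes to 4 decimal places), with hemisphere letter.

51° 29.5140′ N, 19° 51.4440′ E

Lat: 51° + 0.491900 × 60 = 51° 29.514000′
Longitude: minutes = (19.857400 − 19) × 60 = 51.444000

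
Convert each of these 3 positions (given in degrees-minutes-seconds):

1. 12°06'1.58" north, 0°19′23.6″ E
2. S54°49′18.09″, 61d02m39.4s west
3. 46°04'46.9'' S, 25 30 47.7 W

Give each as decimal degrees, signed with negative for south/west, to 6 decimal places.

Point 1:
  Latitude: 12° + 6/60 + 1.58/3600 = 12 + 0.100000 + 0.000439 = 12.1004389
  N → positive
  Longitude: 0 + 19/60 + 23.6/3600 = 0.3232222
  E ⇒ keep positive
Point 2:
  Latitude: 54 + 49/60 + 18.09/3600 = 54.8216917
  hemisphere S, so the sign is −
  Longitude: 61 + 2/60 + 39.4/3600 = 61.0442778
  W ⇒ negate
Point 3:
  φ: 4′ + 46.9″ = 4.78167′; 46 + 4.78167/60 = 46.0796944
  hemisphere S, so the sign is −
  λ: 25° + 30/60 + 47.7/3600 = 25 + 0.500000 + 0.013250 = 25.5132500
  hemisphere W, so the sign is −

1. 12.100439, 0.323222
2. -54.821692, -61.044278
3. -46.079694, -25.513250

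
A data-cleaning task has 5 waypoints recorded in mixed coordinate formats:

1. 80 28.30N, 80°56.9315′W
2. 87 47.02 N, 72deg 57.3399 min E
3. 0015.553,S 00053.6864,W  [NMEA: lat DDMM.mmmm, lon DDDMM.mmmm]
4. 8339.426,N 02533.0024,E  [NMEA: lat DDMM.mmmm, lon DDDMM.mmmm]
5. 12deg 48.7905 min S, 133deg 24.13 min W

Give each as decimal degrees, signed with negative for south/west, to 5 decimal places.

1. 80.47167, -80.94886
2. 87.78367, 72.95567
3. -0.25922, -0.89477
4. 83.65710, 25.55004
5. -12.81318, -133.40217

Point 1:
  Latitude: 80 + 28.3/60 = 80.471667
  N ⇒ keep positive
  Longitude: 56.9315′ = 0.948858°; total 80.948858
  hemisphere W, so the sign is −
Point 2:
  Lat: 47.02′ = 0.783667°; total 87.783667
  N ⇒ keep positive
  Longitude: 57.3399′ = 0.955665°; total 72.955665
  E ⇒ keep positive
Point 3:
  Latitude: degrees = first 2 digits = 0, minutes = 15.553; 0 + 15.553/60 = 0.259217
  S ⇒ negate
  Longitude: degrees = first 3 digits = 0, minutes = 53.6864; 0 + 53.6864/60 = 0.894773
  hemisphere W, so the sign is −
Point 4:
  φ: degrees = first 2 digits = 83, minutes = 39.426; 83 + 39.426/60 = 83.657100
  N → positive
  Lon: degrees = first 3 digits = 25, minutes = 33.0024; 25 + 33.0024/60 = 25.550040
  E → positive
Point 5:
  Lat: 48.7905′ = 0.813175°; total 12.813175
  S ⇒ negate
  Lon: 24.13′ = 0.402167°; total 133.402167
  hemisphere W, so the sign is −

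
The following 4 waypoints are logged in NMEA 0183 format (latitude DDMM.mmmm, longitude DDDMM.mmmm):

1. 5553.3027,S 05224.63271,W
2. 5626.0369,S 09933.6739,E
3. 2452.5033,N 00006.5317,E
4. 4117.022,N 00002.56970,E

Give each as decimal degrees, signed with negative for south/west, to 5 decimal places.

1. -55.88838, -52.41055
2. -56.43395, 99.56123
3. 24.87506, 0.10886
4. 41.28370, 0.04283

Point 1:
  Lat: split at 2 digits → 55° and 53.3027′; 55 + 53.3027/60 = 55.888378
  S → negative
  λ: split at 3 digits → 052° and 24.63271′; 52 + 24.63271/60 = 52.410545
  W ⇒ negate
Point 2:
  Latitude: degrees = first 2 digits = 56, minutes = 26.0369; 56 + 26.0369/60 = 56.433948
  S → negative
  Longitude: split at 3 digits → 099° and 33.6739′; 99 + 33.6739/60 = 99.561232
  E → positive
Point 3:
  φ: degrees = first 2 digits = 24, minutes = 52.5033; 24 + 52.5033/60 = 24.875055
  N ⇒ keep positive
  λ: split at 3 digits → 000° and 6.5317′; 0 + 6.5317/60 = 0.108862
  E ⇒ keep positive
Point 4:
  Lat: degrees = first 2 digits = 41, minutes = 17.022; 41 + 17.022/60 = 41.283700
  N ⇒ keep positive
  λ: degrees = first 3 digits = 0, minutes = 2.5697; 0 + 2.5697/60 = 0.042828
  E ⇒ keep positive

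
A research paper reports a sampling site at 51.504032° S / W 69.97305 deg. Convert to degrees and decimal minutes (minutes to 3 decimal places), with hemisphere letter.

51° 30.242′ S, 69° 58.383′ W

φ: fractional part 0.504032 → 30.24192 minutes
Lon: minutes = (69.973050 − 69) × 60 = 58.38300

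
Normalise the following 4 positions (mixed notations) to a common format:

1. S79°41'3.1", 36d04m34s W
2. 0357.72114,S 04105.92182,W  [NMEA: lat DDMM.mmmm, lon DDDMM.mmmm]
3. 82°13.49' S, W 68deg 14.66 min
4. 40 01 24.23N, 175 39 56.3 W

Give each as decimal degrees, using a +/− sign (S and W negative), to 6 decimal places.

1. -79.684194, -36.076111
2. -3.962019, -41.098697
3. -82.224833, -68.244333
4. 40.023397, -175.665639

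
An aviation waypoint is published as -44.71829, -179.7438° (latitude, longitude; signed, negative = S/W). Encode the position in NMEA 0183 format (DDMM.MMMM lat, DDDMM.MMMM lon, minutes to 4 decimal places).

4443.0974,S / 17944.6280,W

Latitude is negative → S; |value| = 44.718290
Lat: minutes = (44.718290 − 44) × 60 = 43.097400
Longitude is negative → W; |value| = 179.743800
λ: 179° + 0.743800 × 60 = 179° 44.628000′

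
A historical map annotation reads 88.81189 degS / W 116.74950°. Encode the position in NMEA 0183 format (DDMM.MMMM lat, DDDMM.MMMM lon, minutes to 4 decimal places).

φ: 88° + 0.811890 × 60 = 88° 48.713400′
λ: minutes = (116.749500 − 116) × 60 = 44.970000

8848.7134,S / 11644.9700,W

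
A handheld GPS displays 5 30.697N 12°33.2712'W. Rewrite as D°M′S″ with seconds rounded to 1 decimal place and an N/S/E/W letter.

5°30′41.8″ N, 12°33′16.3″ W

Lat: 30.69700′ → 30′ and 0.69700 × 60 = 41.820″
Lon: fractional minutes 0.27120 × 60 = 16.272″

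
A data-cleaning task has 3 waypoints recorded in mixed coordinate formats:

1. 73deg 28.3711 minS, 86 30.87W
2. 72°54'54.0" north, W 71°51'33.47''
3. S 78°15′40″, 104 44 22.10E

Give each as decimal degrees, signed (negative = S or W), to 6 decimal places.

1. -73.472852, -86.514500
2. 72.915000, -71.859297
3. -78.261111, 104.739472

Point 1:
  Lat: 73 + 28.3711/60 = 73.4728517
  S ⇒ negate
  Lon: 86 + 30.87/60 = 86.5145000
  W ⇒ negate
Point 2:
  φ: 72 + 54/60 + 54/3600 = 72.9150000
  N ⇒ keep positive
  Lon: 71° + 51/60 + 33.47/3600 = 71 + 0.850000 + 0.009297 = 71.8592972
  W → negative
Point 3:
  φ: 78 + 15/60 + 40/3600 = 78.2611111
  hemisphere S, so the sign is −
  Longitude: 44′ + 22.1″ = 44.36833′; 104 + 44.36833/60 = 104.7394722
  E → positive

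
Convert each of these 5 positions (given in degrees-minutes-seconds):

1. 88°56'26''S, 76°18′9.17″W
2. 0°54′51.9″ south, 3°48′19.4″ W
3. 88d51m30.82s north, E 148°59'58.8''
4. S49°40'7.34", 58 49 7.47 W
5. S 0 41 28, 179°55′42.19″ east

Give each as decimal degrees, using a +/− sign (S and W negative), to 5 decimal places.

Point 1:
  Lat: 56′ + 26″ = 56.43333′; 88 + 56.43333/60 = 88.940556
  S ⇒ negate
  λ: 76 + 18/60 + 9.17/3600 = 76.302547
  hemisphere W, so the sign is −
Point 2:
  φ: 54′ + 51.9″ = 54.86500′; 0 + 54.86500/60 = 0.914417
  S → negative
  Lon: 3 + 48/60 + 19.4/3600 = 3.805389
  hemisphere W, so the sign is −
Point 3:
  φ: 88 + 51/60 + 30.82/3600 = 88.858561
  N → positive
  Lon: 148 + 59/60 + 58.8/3600 = 148.999667
  E → positive
Point 4:
  Lat: 49 + 40/60 + 7.34/3600 = 49.668706
  S → negative
  Lon: 58° + 49/60 + 7.47/3600 = 58 + 0.816667 + 0.002075 = 58.818742
  W ⇒ negate
Point 5:
  Latitude: 41′ + 28″ = 41.46667′; 0 + 41.46667/60 = 0.691111
  S → negative
  Longitude: 179 + 55/60 + 42.19/3600 = 179.928386
  E ⇒ keep positive

1. -88.94056, -76.30255
2. -0.91442, -3.80539
3. 88.85856, 148.99967
4. -49.66871, -58.81874
5. -0.69111, 179.92839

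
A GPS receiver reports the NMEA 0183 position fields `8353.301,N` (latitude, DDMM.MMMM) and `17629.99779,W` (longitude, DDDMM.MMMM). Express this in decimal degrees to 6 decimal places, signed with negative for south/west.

φ: degrees = first 2 digits = 83, minutes = 53.301; 83 + 53.301/60 = 83.8883500
N ⇒ keep positive
λ: split at 3 digits → 176° and 29.99779′; 176 + 29.99779/60 = 176.4999632
W ⇒ negate

83.888350, -176.499963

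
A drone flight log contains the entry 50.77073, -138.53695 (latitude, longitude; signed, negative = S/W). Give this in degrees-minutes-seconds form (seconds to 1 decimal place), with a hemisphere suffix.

Latitude: 0.770730 × 60 = 46.24380′ → 46′, remainder × 60 = 14.628″
Longitude is negative → W; |value| = 138.536950
Lon: 0.536950 × 60 = 32.21700′ → 32′, remainder × 60 = 13.020″

50°46′14.6″ N, 138°32′13.0″ W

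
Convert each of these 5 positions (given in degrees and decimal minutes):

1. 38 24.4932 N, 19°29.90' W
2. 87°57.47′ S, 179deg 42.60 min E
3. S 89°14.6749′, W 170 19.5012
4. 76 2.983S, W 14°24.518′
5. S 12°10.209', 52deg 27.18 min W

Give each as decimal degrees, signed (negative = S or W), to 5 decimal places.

1. 38.40822, -19.49833
2. -87.95783, 179.71000
3. -89.24458, -170.32502
4. -76.04972, -14.40863
5. -12.17015, -52.45300

Point 1:
  Lat: 38 + 24.4932/60 = 38.408220
  N ⇒ keep positive
  Longitude: 19 + 29.9/60 = 19.498333
  W → negative
Point 2:
  φ: 57.47′ = 0.957833°; total 87.957833
  hemisphere S, so the sign is −
  Lon: 42.6′ = 0.710000°; total 179.710000
  E ⇒ keep positive
Point 3:
  Latitude: 89 + 14.6749/60 = 89.244582
  S → negative
  Lon: 19.5012′ = 0.325020°; total 170.325020
  W ⇒ negate
Point 4:
  φ: 76 + 2.983/60 = 76.049717
  S → negative
  λ: 24.518′ = 0.408633°; total 14.408633
  W → negative
Point 5:
  φ: 10.209′ = 0.170150°; total 12.170150
  S ⇒ negate
  λ: 52 + 27.18/60 = 52.453000
  hemisphere W, so the sign is −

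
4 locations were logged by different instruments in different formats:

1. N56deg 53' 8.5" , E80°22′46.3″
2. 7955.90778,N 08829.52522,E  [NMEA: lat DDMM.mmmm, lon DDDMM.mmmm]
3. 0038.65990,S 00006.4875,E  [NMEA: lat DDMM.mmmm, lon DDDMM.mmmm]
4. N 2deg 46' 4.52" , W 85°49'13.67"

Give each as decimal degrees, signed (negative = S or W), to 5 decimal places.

Point 1:
  Lat: 53′ + 8.5″ = 53.14167′; 56 + 53.14167/60 = 56.885694
  N ⇒ keep positive
  λ: 80° + 22/60 + 46.3/3600 = 80 + 0.366667 + 0.012861 = 80.379528
  E ⇒ keep positive
Point 2:
  φ: split at 2 digits → 79° and 55.90778′; 79 + 55.90778/60 = 79.931796
  N → positive
  Lon: degrees = first 3 digits = 88, minutes = 29.52522; 88 + 29.52522/60 = 88.492087
  E ⇒ keep positive
Point 3:
  φ: split at 2 digits → 00° and 38.6599′; 0 + 38.6599/60 = 0.644332
  hemisphere S, so the sign is −
  λ: degrees = first 3 digits = 0, minutes = 6.4875; 0 + 6.4875/60 = 0.108125
  E ⇒ keep positive
Point 4:
  Lat: 2° + 46/60 + 4.52/3600 = 2 + 0.766667 + 0.001256 = 2.767922
  N → positive
  Longitude: 49′ + 13.67″ = 49.22783′; 85 + 49.22783/60 = 85.820464
  W → negative

1. 56.88569, 80.37953
2. 79.93180, 88.49209
3. -0.64433, 0.10813
4. 2.76792, -85.82046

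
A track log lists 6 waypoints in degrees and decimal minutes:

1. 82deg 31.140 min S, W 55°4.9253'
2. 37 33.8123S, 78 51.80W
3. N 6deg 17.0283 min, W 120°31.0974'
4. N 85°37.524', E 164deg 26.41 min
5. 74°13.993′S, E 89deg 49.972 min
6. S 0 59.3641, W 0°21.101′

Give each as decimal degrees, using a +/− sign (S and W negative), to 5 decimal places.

Point 1:
  Latitude: 82 + 31.14/60 = 82.519000
  S → negative
  λ: 55 + 4.9253/60 = 55.082088
  W ⇒ negate
Point 2:
  Lat: 37 + 33.8123/60 = 37.563538
  S → negative
  Longitude: 51.8′ = 0.863333°; total 78.863333
  hemisphere W, so the sign is −
Point 3:
  Lat: 6 + 17.0283/60 = 6.283805
  N ⇒ keep positive
  Longitude: 31.0974′ = 0.518290°; total 120.518290
  W ⇒ negate
Point 4:
  Lat: 85 + 37.524/60 = 85.625400
  N ⇒ keep positive
  Longitude: 26.41′ = 0.440167°; total 164.440167
  E ⇒ keep positive
Point 5:
  φ: 74 + 13.993/60 = 74.233217
  S ⇒ negate
  λ: 49.972′ = 0.832867°; total 89.832867
  E ⇒ keep positive
Point 6:
  φ: 0 + 59.3641/60 = 0.989402
  S → negative
  Lon: 0 + 21.101/60 = 0.351683
  W → negative

1. -82.51900, -55.08209
2. -37.56354, -78.86333
3. 6.28381, -120.51829
4. 85.62540, 164.44017
5. -74.23322, 89.83287
6. -0.98940, -0.35168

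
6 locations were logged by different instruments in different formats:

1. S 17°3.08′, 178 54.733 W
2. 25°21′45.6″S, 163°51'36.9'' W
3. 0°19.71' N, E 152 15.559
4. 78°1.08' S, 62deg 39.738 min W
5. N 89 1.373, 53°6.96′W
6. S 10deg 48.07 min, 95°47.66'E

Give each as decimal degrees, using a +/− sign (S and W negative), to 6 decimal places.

1. -17.051333, -178.912217
2. -25.362667, -163.860250
3. 0.328500, 152.259317
4. -78.018000, -62.662300
5. 89.022883, -53.116000
6. -10.801167, 95.794333

Point 1:
  Lat: 17 + 3.08/60 = 17.0513333
  S ⇒ negate
  Longitude: 54.733′ = 0.912217°; total 178.9122167
  W → negative
Point 2:
  Latitude: 21′ + 45.6″ = 21.76000′; 25 + 21.76000/60 = 25.3626667
  S → negative
  Lon: 163 + 51/60 + 36.9/3600 = 163.8602500
  hemisphere W, so the sign is −
Point 3:
  Latitude: 19.71′ = 0.328500°; total 0.3285000
  N ⇒ keep positive
  Longitude: 152 + 15.559/60 = 152.2593167
  E → positive
Point 4:
  Latitude: 78 + 1.08/60 = 78.0180000
  S ⇒ negate
  Lon: 39.738′ = 0.662300°; total 62.6623000
  W → negative
Point 5:
  φ: 1.373′ = 0.022883°; total 89.0228833
  N → positive
  λ: 53 + 6.96/60 = 53.1160000
  W → negative
Point 6:
  Lat: 10 + 48.07/60 = 10.8011667
  hemisphere S, so the sign is −
  Longitude: 95 + 47.66/60 = 95.7943333
  E ⇒ keep positive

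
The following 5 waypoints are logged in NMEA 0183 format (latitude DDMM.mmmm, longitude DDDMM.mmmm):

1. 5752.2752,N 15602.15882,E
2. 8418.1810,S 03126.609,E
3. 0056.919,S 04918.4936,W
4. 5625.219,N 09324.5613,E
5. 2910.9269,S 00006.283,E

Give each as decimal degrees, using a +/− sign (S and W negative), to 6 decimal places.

1. 57.871253, 156.035980
2. -84.303017, 31.443483
3. -0.948650, -49.308227
4. 56.420317, 93.409355
5. -29.182115, 0.104717

Point 1:
  Latitude: split at 2 digits → 57° and 52.2752′; 57 + 52.2752/60 = 57.8712533
  N ⇒ keep positive
  λ: split at 3 digits → 156° and 2.15882′; 156 + 2.15882/60 = 156.0359803
  E → positive
Point 2:
  φ: degrees = first 2 digits = 84, minutes = 18.181; 84 + 18.181/60 = 84.3030167
  S → negative
  Lon: degrees = first 3 digits = 31, minutes = 26.609; 31 + 26.609/60 = 31.4434833
  E → positive
Point 3:
  φ: split at 2 digits → 00° and 56.919′; 0 + 56.919/60 = 0.9486500
  S ⇒ negate
  Longitude: split at 3 digits → 049° and 18.4936′; 49 + 18.4936/60 = 49.3082267
  W ⇒ negate
Point 4:
  φ: degrees = first 2 digits = 56, minutes = 25.219; 56 + 25.219/60 = 56.4203167
  N → positive
  Longitude: degrees = first 3 digits = 93, minutes = 24.5613; 93 + 24.5613/60 = 93.4093550
  E → positive
Point 5:
  Lat: split at 2 digits → 29° and 10.9269′; 29 + 10.9269/60 = 29.1821150
  hemisphere S, so the sign is −
  Lon: split at 3 digits → 000° and 6.283′; 0 + 6.283/60 = 0.1047167
  E ⇒ keep positive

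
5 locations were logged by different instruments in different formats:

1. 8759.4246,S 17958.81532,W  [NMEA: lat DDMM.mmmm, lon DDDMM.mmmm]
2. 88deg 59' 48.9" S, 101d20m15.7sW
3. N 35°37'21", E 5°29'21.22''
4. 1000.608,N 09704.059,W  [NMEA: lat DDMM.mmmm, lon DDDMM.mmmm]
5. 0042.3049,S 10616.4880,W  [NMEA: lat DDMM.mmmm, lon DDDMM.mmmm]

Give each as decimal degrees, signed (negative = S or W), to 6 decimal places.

Point 1:
  Latitude: split at 2 digits → 87° and 59.4246′; 87 + 59.4246/60 = 87.9904100
  S → negative
  Longitude: degrees = first 3 digits = 179, minutes = 58.81532; 179 + 58.81532/60 = 179.9802553
  W ⇒ negate
Point 2:
  Latitude: 88° + 59/60 + 48.9/3600 = 88 + 0.983333 + 0.013583 = 88.9969167
  hemisphere S, so the sign is −
  Lon: 101 + 20/60 + 15.7/3600 = 101.3376944
  W → negative
Point 3:
  φ: 35 + 37/60 + 21/3600 = 35.6225000
  N → positive
  Lon: 5° + 29/60 + 21.22/3600 = 5 + 0.483333 + 0.005894 = 5.4892278
  E → positive
Point 4:
  Lat: degrees = first 2 digits = 10, minutes = 0.608; 10 + 0.608/60 = 10.0101333
  N ⇒ keep positive
  Longitude: split at 3 digits → 097° and 4.059′; 97 + 4.059/60 = 97.0676500
  W → negative
Point 5:
  Lat: degrees = first 2 digits = 0, minutes = 42.3049; 0 + 42.3049/60 = 0.7050817
  hemisphere S, so the sign is −
  Lon: degrees = first 3 digits = 106, minutes = 16.488; 106 + 16.488/60 = 106.2748000
  W ⇒ negate

1. -87.990410, -179.980255
2. -88.996917, -101.337694
3. 35.622500, 5.489228
4. 10.010133, -97.067650
5. -0.705082, -106.274800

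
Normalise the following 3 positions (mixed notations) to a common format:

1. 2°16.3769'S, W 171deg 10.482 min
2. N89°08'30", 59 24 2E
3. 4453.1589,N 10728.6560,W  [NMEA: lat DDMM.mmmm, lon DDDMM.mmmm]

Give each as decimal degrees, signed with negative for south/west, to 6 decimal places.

Point 1:
  Latitude: 2 + 16.3769/60 = 2.2729483
  hemisphere S, so the sign is −
  Lon: 10.482′ = 0.174700°; total 171.1747000
  W ⇒ negate
Point 2:
  Lat: 8′ + 30″ = 8.50000′; 89 + 8.50000/60 = 89.1416667
  N → positive
  Longitude: 59 + 24/60 + 2/3600 = 59.4005556
  E ⇒ keep positive
Point 3:
  Lat: degrees = first 2 digits = 44, minutes = 53.1589; 44 + 53.1589/60 = 44.8859817
  N → positive
  λ: split at 3 digits → 107° and 28.656′; 107 + 28.656/60 = 107.4776000
  W → negative

1. -2.272948, -171.174700
2. 89.141667, 59.400556
3. 44.885982, -107.477600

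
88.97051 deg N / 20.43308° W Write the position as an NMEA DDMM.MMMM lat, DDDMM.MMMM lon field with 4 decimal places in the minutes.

8858.2306,N / 02025.9848,W

Lat: minutes = (88.970510 − 88) × 60 = 58.230600
λ: fractional part 0.433080 → 25.984800 minutes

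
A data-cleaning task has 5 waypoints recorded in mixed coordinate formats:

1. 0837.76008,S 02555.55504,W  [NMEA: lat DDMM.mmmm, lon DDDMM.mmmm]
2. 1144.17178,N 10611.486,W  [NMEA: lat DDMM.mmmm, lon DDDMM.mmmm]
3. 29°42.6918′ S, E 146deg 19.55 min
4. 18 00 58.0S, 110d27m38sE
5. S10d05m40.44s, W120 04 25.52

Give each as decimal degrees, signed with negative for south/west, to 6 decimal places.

1. -8.629335, -25.925917
2. 11.736196, -106.191433
3. -29.711530, 146.325833
4. -18.016111, 110.460556
5. -10.094567, -120.073756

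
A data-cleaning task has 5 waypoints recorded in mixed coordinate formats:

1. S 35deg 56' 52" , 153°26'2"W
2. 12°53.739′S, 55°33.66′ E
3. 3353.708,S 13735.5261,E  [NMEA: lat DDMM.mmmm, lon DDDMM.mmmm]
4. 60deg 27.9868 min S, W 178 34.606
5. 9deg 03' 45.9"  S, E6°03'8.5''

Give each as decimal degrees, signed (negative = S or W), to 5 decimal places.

Point 1:
  φ: 35 + 56/60 + 52/3600 = 35.947778
  S → negative
  Lon: 153 + 26/60 + 2/3600 = 153.433889
  hemisphere W, so the sign is −
Point 2:
  Latitude: 12 + 53.739/60 = 12.895650
  S ⇒ negate
  λ: 55 + 33.66/60 = 55.561000
  E → positive
Point 3:
  Latitude: split at 2 digits → 33° and 53.708′; 33 + 53.708/60 = 33.895133
  S ⇒ negate
  λ: degrees = first 3 digits = 137, minutes = 35.5261; 137 + 35.5261/60 = 137.592102
  E → positive
Point 4:
  Lat: 60 + 27.9868/60 = 60.466447
  hemisphere S, so the sign is −
  Longitude: 178 + 34.606/60 = 178.576767
  W → negative
Point 5:
  Latitude: 9° + 3/60 + 45.9/3600 = 9 + 0.050000 + 0.012750 = 9.062750
  hemisphere S, so the sign is −
  Lon: 3′ + 8.5″ = 3.14167′; 6 + 3.14167/60 = 6.052361
  E → positive

1. -35.94778, -153.43389
2. -12.89565, 55.56100
3. -33.89513, 137.59210
4. -60.46645, -178.57677
5. -9.06275, 6.05236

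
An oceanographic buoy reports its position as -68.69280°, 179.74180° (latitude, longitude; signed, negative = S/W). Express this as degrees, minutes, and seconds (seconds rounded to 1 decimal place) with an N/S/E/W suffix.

Latitude is negative → S; |value| = 68.692800
Latitude: 0.692800 × 60 = 41.56800′ → 41′, remainder × 60 = 34.080″
Lon: 0.741800° → 44.50800′; 0.50800 × 60 = 30.480″

68°41′34.1″ S, 179°44′30.5″ E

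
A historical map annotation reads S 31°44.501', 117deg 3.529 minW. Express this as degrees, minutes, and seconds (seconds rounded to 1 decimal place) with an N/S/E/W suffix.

Latitude: 44.50100′ → 44′ and 0.50100 × 60 = 30.060″
λ: 3.52900′ → 3′ and 0.52900 × 60 = 31.740″

31°44′30.1″ S, 117°03′31.7″ W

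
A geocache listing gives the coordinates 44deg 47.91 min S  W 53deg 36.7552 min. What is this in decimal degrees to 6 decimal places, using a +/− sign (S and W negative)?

-44.798500, -53.612587

Lat: 47.91′ = 0.798500°; total 44.7985000
S ⇒ negate
Longitude: 36.7552′ = 0.612587°; total 53.6125867
hemisphere W, so the sign is −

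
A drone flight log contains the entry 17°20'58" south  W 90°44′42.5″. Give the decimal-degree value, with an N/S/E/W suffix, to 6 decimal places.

Latitude: 20′ + 58″ = 20.96667′; 17 + 20.96667/60 = 17.3494444
Longitude: 90 + 44/60 + 42.5/3600 = 90.7451389

17.349444° S, 90.745139° W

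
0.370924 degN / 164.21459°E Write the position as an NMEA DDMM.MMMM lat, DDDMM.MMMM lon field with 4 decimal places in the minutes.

Lat: fractional part 0.370924 → 22.255440 minutes
λ: 164° + 0.214590 × 60 = 164° 12.875400′

0022.2554,N / 16412.8754,E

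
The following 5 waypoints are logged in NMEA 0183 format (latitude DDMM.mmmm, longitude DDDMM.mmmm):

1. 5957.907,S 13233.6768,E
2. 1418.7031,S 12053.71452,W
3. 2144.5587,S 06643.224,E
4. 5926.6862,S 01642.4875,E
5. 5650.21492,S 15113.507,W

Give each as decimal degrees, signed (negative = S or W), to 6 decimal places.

1. -59.965117, 132.561280
2. -14.311718, -120.895242
3. -21.742645, 66.720400
4. -59.444770, 16.708125
5. -56.836915, -151.225117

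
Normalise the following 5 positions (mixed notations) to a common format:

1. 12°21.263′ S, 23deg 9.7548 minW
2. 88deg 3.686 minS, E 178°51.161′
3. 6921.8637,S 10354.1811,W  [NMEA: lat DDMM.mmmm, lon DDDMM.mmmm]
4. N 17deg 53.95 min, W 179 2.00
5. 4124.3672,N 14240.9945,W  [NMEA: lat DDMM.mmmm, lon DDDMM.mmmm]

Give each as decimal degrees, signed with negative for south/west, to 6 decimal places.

Point 1:
  Latitude: 12 + 21.263/60 = 12.3543833
  S → negative
  Longitude: 9.7548′ = 0.162580°; total 23.1625800
  W → negative
Point 2:
  Lat: 88 + 3.686/60 = 88.0614333
  S → negative
  λ: 51.161′ = 0.852683°; total 178.8526833
  E ⇒ keep positive
Point 3:
  φ: degrees = first 2 digits = 69, minutes = 21.8637; 69 + 21.8637/60 = 69.3643950
  hemisphere S, so the sign is −
  Lon: split at 3 digits → 103° and 54.1811′; 103 + 54.1811/60 = 103.9030183
  W → negative
Point 4:
  Lat: 53.95′ = 0.899167°; total 17.8991667
  N → positive
  Longitude: 179 + 2/60 = 179.0333333
  W ⇒ negate
Point 5:
  Lat: split at 2 digits → 41° and 24.3672′; 41 + 24.3672/60 = 41.4061200
  N ⇒ keep positive
  Lon: split at 3 digits → 142° and 40.9945′; 142 + 40.9945/60 = 142.6832417
  hemisphere W, so the sign is −

1. -12.354383, -23.162580
2. -88.061433, 178.852683
3. -69.364395, -103.903018
4. 17.899167, -179.033333
5. 41.406120, -142.683242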